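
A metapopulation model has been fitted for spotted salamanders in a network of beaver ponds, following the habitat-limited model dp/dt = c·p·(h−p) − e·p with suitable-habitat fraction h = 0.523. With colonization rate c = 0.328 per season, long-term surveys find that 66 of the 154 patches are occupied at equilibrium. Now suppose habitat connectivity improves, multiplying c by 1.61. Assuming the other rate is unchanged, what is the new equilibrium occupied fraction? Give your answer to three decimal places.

0.464

Observed p* = 66/154 = 0.42857.
Balance c(h−p*) = e gives e = 0.328×(0.523 − 0.42857) = 0.03097.
New p* = 0.523 − e/c = 0.523 − 0.03097/0.52808 = 0.46435.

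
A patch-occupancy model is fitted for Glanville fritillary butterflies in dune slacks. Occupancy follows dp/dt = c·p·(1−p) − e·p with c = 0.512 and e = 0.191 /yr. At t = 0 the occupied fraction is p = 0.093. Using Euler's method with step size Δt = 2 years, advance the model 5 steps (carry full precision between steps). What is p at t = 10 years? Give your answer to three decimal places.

Update rule: p ← p + [c·p·(1−p) − e·p]·Δt with Δt = 2.
p: 0.09300 → 0.14385  (Δp = +0.05085)
p: 0.14385 → 0.21501  (Δp = +0.07116)
p: 0.21501 → 0.30571  (Δp = +0.09070)
p: 0.30571 → 0.40627  (Δp = +0.10056)
p: 0.40627 → 0.49808  (Δp = +0.09181)

0.498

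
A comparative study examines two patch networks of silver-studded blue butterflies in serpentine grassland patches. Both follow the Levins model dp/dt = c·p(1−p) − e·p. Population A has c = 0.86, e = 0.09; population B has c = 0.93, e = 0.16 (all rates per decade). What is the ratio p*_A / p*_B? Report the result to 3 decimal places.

1.081

A: p*_A = 1 − 0.09/0.86 = 0.8953.
B: p*_B = 1 − 0.16/0.93 = 0.8280.
p*_A / p*_B = 0.8953/0.8280 = 1.0814.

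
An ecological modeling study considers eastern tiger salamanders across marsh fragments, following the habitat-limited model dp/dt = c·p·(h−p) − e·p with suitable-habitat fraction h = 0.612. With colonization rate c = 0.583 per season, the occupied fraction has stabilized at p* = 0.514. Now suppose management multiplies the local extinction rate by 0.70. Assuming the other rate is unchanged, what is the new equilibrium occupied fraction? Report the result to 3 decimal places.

Balance c(h−p*) = e gives e = 0.583×(0.612 − 0.51400) = 0.05713.
New p* = 0.612 − e/c = 0.612 − 0.03999/0.58300 = 0.54341.

0.543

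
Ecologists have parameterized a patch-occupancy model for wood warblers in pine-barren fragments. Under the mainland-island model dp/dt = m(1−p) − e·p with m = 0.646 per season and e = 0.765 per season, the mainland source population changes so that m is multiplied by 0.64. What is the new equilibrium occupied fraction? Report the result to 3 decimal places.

0.351

Before: p* = 0.646/(0.646+0.765) = 0.4578.
After: m = 0.41344, e = 0.765; p* = 0.41344/1.1784 = 0.3508.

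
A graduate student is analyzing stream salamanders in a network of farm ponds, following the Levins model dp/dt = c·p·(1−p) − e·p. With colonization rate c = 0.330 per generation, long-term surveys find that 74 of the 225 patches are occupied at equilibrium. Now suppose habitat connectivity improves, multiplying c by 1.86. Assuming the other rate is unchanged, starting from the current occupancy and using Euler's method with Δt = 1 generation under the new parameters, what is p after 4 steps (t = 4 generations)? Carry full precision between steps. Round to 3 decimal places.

Observed p* = 74/225 = 0.32889.
Balance c(1−p*) = e gives e = 0.330×(1 − 0.32889) = 0.22147.
Starting from p₀ = 0.32889; update p ← p + (dp/dt)·Δt with the new parameters.
t = 1: p = 0.32889 + (+0.06264) = 0.39153
t = 2: p = 0.39153 + (+0.05952) = 0.45105
t = 3: p = 0.45105 + (+0.05209) = 0.50313
t = 4: p = 0.50313 + (+0.04202) = 0.54515

0.545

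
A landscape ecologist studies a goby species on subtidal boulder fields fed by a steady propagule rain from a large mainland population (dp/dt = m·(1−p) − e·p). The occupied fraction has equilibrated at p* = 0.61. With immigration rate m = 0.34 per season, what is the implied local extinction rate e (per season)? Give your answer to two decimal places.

At equilibrium m(1−p*) = e·p*, so e = m(1−p*)/p*.
e = 0.34 × 0.3900 / 0.61 = 0.2174.

0.22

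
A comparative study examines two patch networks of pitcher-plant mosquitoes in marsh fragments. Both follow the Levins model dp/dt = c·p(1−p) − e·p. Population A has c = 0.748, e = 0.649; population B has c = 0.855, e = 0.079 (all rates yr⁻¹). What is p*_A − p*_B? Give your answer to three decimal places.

A: p*_A = 1 − 0.649/0.748 = 0.1324.
B: p*_B = 1 − 0.079/0.855 = 0.9076.
p*_A − p*_B = 0.1324 − 0.9076 = -0.7752.

-0.775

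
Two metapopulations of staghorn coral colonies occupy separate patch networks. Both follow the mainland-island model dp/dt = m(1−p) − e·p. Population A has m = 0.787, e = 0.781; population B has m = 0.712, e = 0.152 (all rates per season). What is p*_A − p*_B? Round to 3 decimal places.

-0.322

A: p*_A = m/(m+e) = 0.787/1.5680 = 0.5019.
B: p*_B = 0.712/0.8640 = 0.8241.
p*_A − p*_B = 0.5019 − 0.8241 = -0.3222.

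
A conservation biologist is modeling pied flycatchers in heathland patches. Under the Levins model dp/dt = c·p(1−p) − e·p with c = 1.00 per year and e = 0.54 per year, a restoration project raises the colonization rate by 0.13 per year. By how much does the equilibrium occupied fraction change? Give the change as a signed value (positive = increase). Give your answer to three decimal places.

0.062

Before: p* = 1 − 0.54/1.00 = 0.4600.
After the change, c = 1.13, e = 0.54, so p* = 1 − 0.54/1.13 = 0.5221.
Δp* = 0.5221 − 0.4600 = +0.0621.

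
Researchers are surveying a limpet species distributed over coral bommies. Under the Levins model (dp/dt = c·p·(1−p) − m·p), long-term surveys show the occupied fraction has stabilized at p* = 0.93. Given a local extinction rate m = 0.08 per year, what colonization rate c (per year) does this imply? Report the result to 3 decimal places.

At equilibrium c(1−p*) = m, so c = m/(1−p*).
c = 0.08/(1 − 0.93) = 0.08/0.0700 = 1.1429.

1.143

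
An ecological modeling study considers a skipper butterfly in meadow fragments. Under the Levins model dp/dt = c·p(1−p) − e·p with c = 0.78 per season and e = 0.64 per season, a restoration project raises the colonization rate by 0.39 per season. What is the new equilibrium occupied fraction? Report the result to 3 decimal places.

0.453

Before: p* = 1 − 0.64/0.78 = 0.1795.
After the change, c = 1.17, e = 0.64, so p* = 1 − 0.64/1.17 = 0.4530.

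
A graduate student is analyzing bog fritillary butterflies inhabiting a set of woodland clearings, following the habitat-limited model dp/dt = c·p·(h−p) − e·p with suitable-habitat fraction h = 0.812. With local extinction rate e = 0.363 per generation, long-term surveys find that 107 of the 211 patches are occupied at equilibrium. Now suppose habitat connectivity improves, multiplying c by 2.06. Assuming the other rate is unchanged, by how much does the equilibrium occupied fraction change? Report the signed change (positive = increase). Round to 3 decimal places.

Observed p* = 107/211 = 0.50711.
Balance c(h−p*) = e gives c = e/(0.812 − 0.50711) = 0.363/0.30489 = 1.19059.
New p* = 0.812 − e/c = 0.812 − 0.36300/2.45262 = 0.66400.
Δp* = 0.66400 − 0.50711 = +0.15689.

0.157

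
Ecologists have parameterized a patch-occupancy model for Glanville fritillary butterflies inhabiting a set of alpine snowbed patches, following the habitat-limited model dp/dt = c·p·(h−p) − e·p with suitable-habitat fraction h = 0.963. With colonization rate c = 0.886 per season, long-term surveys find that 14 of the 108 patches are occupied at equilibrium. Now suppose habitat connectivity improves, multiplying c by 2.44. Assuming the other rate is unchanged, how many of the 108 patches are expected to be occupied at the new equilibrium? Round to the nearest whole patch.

Observed p* = 14/108 = 0.12963.
Balance c(h−p*) = e gives e = 0.886×(0.963 − 0.12963) = 0.73837.
New p* = 0.963 − e/c = 0.963 − 0.73837/2.16184 = 0.62145.
Expected occupied = 108 × 0.62145 = 67.12 ≈ 67.

67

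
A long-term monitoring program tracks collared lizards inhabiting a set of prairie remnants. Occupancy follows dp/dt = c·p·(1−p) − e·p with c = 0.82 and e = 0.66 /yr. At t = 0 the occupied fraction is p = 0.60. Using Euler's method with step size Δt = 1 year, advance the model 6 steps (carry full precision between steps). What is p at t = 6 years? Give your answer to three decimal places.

Update rule: p ← p + [c·p·(1−p) − e·p]·Δt with Δt = 1.
t = 1: p = 0.60000 + (-0.19920) = 0.40080
t = 2: p = 0.40080 + (-0.06760) = 0.33320
t = 3: p = 0.33320 + (-0.03773) = 0.29548
t = 4: p = 0.29548 + (-0.02431) = 0.27116
t = 5: p = 0.27116 + (-0.01691) = 0.25425
t = 6: p = 0.25425 + (-0.01233) = 0.24193

0.242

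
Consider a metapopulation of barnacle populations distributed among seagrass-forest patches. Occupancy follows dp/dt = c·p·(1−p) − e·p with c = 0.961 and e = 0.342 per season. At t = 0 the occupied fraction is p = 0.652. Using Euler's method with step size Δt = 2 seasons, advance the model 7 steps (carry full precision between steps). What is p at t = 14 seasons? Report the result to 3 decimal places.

0.644

Update rule: p ← p + [c·p·(1−p) − e·p]·Δt with Δt = 2.
t = 2: p = 0.65200 + (-0.00987) = 0.64213
t = 4: p = 0.64213 + (+0.00246) = 0.64459
t = 6: p = 0.64459 + (-0.00058) = 0.64401
t = 8: p = 0.64401 + (+0.00014) = 0.64415
t = 10: p = 0.64415 + (-0.00003) = 0.64411
t = 12: p = 0.64411 + (+0.00001) = 0.64412
t = 14: p = 0.64412 + (-0.00000) = 0.64412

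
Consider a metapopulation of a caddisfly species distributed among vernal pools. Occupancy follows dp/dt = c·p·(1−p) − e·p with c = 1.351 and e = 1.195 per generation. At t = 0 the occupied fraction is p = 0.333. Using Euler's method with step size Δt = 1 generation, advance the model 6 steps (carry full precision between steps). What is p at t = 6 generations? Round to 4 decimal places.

0.1439

Update rule: p ← p + [c·p·(1−p) − e·p]·Δt with Δt = 1.
t = 1: p = 0.33300 + (-0.09786) = 0.23514
t = 2: p = 0.23514 + (-0.03801) = 0.19712
t = 3: p = 0.19712 + (-0.02175) = 0.17538
t = 4: p = 0.17538 + (-0.01419) = 0.16118
t = 5: p = 0.16118 + (-0.00995) = 0.15123
t = 6: p = 0.15123 + (-0.00731) = 0.14392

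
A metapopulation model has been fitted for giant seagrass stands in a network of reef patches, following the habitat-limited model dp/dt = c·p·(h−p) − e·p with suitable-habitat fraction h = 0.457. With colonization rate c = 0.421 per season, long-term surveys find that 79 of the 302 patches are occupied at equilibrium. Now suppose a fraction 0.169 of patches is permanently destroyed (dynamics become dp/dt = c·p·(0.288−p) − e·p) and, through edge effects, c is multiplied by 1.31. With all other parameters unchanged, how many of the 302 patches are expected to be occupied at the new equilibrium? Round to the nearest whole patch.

Observed p* = 79/302 = 0.26159.
Balance c(h−p*) = e gives e = 0.421×(0.457 − 0.26159) = 0.08227.
New p* = 0.288 − e/c = 0.288 − 0.08227/0.55151 = 0.13883.
Expected occupied = 302 × 0.13883 = 41.93 ≈ 42.

42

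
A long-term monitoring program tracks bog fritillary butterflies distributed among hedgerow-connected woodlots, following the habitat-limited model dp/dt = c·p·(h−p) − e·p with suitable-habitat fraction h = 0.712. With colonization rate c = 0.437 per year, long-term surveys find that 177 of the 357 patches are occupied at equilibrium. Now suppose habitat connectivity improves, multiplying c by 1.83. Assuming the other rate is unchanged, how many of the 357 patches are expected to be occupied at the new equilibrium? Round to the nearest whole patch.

Observed p* = 177/357 = 0.49580.
Balance c(h−p*) = e gives e = 0.437×(0.712 − 0.49580) = 0.09448.
New p* = 0.712 − e/c = 0.712 − 0.09448/0.79971 = 0.59386.
Expected occupied = 357 × 0.59386 = 212.01 ≈ 212.

212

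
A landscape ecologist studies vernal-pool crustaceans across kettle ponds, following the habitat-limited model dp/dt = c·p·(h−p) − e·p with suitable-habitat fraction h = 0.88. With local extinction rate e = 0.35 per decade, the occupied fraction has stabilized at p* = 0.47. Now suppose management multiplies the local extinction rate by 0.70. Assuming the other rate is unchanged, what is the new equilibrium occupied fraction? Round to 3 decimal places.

Balance c(h−p*) = e gives c = e/(0.88 − 0.47000) = 0.35/0.41000 = 0.85366.
New p* = 0.88 − e/c = 0.88 − 0.24500/0.85366 = 0.59300.

0.593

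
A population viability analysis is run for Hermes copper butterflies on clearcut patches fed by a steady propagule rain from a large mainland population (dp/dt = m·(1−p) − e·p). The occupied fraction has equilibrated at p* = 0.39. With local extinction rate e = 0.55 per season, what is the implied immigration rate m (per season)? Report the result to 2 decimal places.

0.35

At equilibrium m(1−p*) = e·p*, so m = e·p*/(1−p*).
m = 0.55 × 0.39 / 0.6100 = 0.2145/0.6100 = 0.3516.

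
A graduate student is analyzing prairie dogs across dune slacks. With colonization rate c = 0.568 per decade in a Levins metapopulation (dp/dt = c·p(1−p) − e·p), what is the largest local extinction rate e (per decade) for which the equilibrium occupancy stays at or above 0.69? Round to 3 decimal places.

0.176

1 − e/c ≥ 0.69 ⇒ e ≤ c(1 − 0.69) = 0.568 × 0.3100.
e_max = 0.1761.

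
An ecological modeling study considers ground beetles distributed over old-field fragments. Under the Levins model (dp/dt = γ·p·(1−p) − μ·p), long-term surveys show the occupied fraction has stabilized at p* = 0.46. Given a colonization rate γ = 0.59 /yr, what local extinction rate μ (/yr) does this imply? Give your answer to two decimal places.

At equilibrium γ(1−p*) = μ.
μ = 0.59 × (1 − 0.46) = 0.59 × 0.5400 = 0.3186.

0.32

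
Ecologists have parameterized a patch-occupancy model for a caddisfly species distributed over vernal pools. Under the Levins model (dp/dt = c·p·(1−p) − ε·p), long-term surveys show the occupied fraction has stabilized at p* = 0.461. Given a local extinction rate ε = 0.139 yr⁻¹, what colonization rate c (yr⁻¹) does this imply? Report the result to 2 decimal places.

At equilibrium c(1−p*) = ε, so c = ε/(1−p*).
c = 0.139/(1 − 0.461) = 0.139/0.5390 = 0.2579.

0.26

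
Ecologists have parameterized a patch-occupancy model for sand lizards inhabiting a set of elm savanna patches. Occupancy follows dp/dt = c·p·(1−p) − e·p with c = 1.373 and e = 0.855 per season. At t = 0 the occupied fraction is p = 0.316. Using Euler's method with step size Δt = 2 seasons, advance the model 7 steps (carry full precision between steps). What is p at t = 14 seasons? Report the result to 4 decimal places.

Update rule: p ← p + [c·p·(1−p) − e·p]·Δt with Δt = 2.
p: 0.31600 → 0.36917  (Δp = +0.05317)
p: 0.36917 → 0.37739  (Δp = +0.00822)
p: 0.37739 → 0.37727  (Δp = -0.00012)
p: 0.37727 → 0.37728  (Δp = +0.00000)
p: 0.37728 → 0.37728  (Δp = -0.00000)
p: 0.37728 → 0.37728  (Δp = +0.00000)
p: 0.37728 → 0.37728  (Δp = -0.00000)

0.3773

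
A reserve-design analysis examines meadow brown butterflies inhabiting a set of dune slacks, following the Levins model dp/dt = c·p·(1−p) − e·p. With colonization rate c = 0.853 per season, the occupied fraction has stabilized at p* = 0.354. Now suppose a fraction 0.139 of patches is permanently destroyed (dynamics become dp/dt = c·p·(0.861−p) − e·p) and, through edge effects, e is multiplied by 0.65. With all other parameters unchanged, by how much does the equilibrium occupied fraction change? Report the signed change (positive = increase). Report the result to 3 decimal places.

Balance c(1−p*) = e gives e = 0.853×(1 − 0.35400) = 0.55104.
New p* = 0.861 − e/c = 0.861 − 0.35818/0.85300 = 0.44109.
Δp* = 0.44109 − 0.35400 = +0.08709.

0.087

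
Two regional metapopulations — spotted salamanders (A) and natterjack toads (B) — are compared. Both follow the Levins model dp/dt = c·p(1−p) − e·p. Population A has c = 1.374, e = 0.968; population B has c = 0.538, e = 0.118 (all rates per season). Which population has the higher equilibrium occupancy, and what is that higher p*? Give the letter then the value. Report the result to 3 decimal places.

B, 0.781

A: p*_A = 1 − 0.968/1.374 = 0.2955.
B: p*_B = 1 − 0.118/0.538 = 0.7807.
B is higher at 0.7807.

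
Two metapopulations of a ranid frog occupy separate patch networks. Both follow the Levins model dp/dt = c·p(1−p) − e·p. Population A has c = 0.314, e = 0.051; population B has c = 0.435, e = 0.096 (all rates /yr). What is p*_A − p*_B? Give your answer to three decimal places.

0.058

A: p*_A = 1 − 0.051/0.314 = 0.8376.
B: p*_B = 1 − 0.096/0.435 = 0.7793.
p*_A − p*_B = 0.8376 − 0.7793 = 0.0583.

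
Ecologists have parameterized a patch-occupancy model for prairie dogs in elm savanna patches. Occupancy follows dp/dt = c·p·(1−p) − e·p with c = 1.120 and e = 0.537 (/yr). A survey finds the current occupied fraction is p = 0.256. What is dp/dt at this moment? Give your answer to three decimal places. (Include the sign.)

Colonization term: c·p·(1−p) = 1.120×0.256×0.7440 = 0.21332.
Extinction term: e·p = 0.13747.
dp/dt = 0.21332 − 0.13747 = 0.07585.

0.076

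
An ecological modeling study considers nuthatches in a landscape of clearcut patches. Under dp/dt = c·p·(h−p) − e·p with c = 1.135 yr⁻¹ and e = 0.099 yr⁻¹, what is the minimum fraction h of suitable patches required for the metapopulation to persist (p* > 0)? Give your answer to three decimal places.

0.087

p* = h − e/c is positive only when h > e/c.
h_min = e/c = 0.099/1.135 = 0.0872.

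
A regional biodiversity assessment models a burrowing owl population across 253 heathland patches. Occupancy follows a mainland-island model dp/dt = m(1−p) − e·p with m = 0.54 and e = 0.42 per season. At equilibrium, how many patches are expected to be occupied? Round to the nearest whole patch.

142

p* = m/(m+e) = 0.54/0.9600 = 0.5625.
Expected occupied patches = N × p* = 253 × 0.5625 = 142.31 ≈ 142.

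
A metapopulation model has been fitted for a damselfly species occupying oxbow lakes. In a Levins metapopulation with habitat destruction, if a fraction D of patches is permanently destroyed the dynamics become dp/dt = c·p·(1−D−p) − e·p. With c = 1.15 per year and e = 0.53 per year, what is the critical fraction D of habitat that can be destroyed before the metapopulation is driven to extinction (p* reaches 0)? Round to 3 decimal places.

The nontrivial equilibrium is p* = (1−D) − e/c; extinction occurs when this hits zero.
So D_crit = 1 − e/c = 1 − 0.53/1.15 = 1 − 0.4609 = 0.5391.
This equals the undisturbed p*, a classic result of Lande's extension.

0.539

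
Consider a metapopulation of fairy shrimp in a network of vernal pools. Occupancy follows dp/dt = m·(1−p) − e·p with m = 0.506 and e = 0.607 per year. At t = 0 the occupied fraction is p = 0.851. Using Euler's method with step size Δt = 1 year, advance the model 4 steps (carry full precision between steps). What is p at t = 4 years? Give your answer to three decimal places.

Update rule: p ← p + [m·(1−p) − e·p]·Δt with Δt = 1.
step 1: Δp = -0.44116, p = 0.40984
step 2: Δp = +0.04985, p = 0.45969
step 3: Δp = -0.00563, p = 0.45406
step 4: Δp = +0.00064, p = 0.45469

0.455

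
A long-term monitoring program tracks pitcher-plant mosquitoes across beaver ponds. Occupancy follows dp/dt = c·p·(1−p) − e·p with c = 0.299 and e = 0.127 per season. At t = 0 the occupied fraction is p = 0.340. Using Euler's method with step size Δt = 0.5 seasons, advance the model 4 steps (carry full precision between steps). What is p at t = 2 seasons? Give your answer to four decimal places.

0.3864

Update rule: p ← p + [c·p·(1−p) − e·p]·Δt with Δt = 0.5.
p: 0.34000 → 0.35196  (Δp = +0.01196)
p: 0.35196 → 0.36371  (Δp = +0.01175)
p: 0.36371 → 0.37521  (Δp = +0.01150)
p: 0.37521 → 0.38643  (Δp = +0.01122)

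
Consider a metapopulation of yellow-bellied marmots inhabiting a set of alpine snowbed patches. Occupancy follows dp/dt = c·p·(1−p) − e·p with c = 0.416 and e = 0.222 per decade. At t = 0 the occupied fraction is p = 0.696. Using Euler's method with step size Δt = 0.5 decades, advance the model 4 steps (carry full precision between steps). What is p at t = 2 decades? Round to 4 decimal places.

Update rule: p ← p + [c·p·(1−p) − e·p]·Δt with Δt = 0.5.
t = 0.5: p = 0.69600 + (-0.03325) = 0.66275
t = 1: p = 0.66275 + (-0.02708) = 0.63568
t = 1.5: p = 0.63568 + (-0.02239) = 0.61329
t = 2: p = 0.61329 + (-0.01874) = 0.59454

0.5945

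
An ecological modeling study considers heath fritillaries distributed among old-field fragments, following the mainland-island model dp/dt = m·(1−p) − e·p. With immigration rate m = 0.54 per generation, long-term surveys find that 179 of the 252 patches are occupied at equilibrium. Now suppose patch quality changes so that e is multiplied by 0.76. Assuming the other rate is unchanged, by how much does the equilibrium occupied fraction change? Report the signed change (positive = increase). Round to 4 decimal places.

0.0531

Observed p* = 179/252 = 0.71032.
Balance m(1−p*) = e·p* gives e = m(1−p*)/p* = 0.54×0.28968/0.71032 = 0.22022.
New p* = m/(m+e) = 0.54000/(0.54000+0.16737) = 0.76339.
Δp* = 0.76339 − 0.71032 = +0.05307.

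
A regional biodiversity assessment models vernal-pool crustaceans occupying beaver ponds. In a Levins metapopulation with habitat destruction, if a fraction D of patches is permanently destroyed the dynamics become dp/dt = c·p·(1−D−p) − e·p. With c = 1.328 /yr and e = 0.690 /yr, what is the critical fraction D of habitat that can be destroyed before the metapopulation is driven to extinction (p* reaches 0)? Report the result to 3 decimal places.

The nontrivial equilibrium is p* = (1−D) − e/c; extinction occurs when this hits zero.
So D_crit = 1 − e/c = 1 − 0.690/1.328 = 1 − 0.5196 = 0.4804.
Note this equals the original equilibrium occupancy — the Levins extinction-debt result.

0.480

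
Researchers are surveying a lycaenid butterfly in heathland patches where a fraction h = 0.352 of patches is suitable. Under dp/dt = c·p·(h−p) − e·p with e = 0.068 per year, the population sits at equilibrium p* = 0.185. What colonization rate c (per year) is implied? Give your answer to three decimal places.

0.407

At equilibrium c(h−p*) = e, so c = e/(h−p*).
c = 0.068/(0.352 − 0.185) = 0.068/0.1670 = 0.4072.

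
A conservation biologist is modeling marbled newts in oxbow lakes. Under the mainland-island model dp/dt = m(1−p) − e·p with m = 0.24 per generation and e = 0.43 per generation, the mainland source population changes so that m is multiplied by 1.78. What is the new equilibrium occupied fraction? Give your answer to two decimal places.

Before: p* = 0.24/(0.24+0.43) = 0.3582.
After: m = 0.4272, e = 0.43; p* = 0.4272/0.8572 = 0.4984.

0.50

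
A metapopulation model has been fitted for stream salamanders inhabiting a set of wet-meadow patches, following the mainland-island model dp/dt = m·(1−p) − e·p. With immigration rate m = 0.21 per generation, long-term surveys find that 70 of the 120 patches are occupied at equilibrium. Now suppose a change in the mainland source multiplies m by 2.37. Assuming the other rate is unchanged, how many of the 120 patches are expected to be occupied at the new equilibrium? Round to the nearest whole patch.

92

Observed p* = 70/120 = 0.58333.
Balance m(1−p*) = e·p* gives e = m(1−p*)/p* = 0.21×0.41667/0.58333 = 0.15000.
New p* = m/(m+e) = 0.49770/(0.49770+0.15000) = 0.76841.
Expected occupied = 120 × 0.76841 = 92.21 ≈ 92.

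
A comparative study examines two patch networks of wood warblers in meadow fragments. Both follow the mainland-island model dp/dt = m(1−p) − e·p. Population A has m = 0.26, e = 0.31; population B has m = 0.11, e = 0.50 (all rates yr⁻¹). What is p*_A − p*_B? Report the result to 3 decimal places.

A: p*_A = m/(m+e) = 0.26/0.5700 = 0.4561.
B: p*_B = 0.11/0.6100 = 0.1803.
p*_A − p*_B = 0.4561 − 0.1803 = 0.2758.

0.276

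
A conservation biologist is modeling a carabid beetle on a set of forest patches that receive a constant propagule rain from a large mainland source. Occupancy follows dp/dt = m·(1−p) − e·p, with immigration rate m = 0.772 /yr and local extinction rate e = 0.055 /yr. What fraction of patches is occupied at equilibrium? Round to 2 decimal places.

0.93

At equilibrium the propagule rain into empty patches balances local extinction: m(1−p*) = e·p*.
p* = m/(m+e) = 0.772/(0.772+0.055) = 0.772/0.8270 = 0.9335.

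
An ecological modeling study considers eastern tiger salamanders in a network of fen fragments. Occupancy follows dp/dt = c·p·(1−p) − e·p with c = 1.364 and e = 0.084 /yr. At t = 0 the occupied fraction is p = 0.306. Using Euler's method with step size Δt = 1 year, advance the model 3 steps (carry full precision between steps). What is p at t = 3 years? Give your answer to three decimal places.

0.952

Update rule: p ← p + [c·p·(1−p) − e·p]·Δt with Δt = 1.
t = 1: p = 0.30600 + (+0.26396) = 0.56996
t = 2: p = 0.56996 + (+0.28645) = 0.85641
t = 3: p = 0.85641 + (+0.09580) = 0.95221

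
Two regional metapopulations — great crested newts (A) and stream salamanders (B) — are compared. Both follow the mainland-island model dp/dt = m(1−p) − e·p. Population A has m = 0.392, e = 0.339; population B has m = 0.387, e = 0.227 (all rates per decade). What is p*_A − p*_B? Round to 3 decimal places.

-0.094

A: p*_A = m/(m+e) = 0.392/0.7310 = 0.5363.
B: p*_B = 0.387/0.6140 = 0.6303.
p*_A − p*_B = 0.5363 − 0.6303 = -0.0940.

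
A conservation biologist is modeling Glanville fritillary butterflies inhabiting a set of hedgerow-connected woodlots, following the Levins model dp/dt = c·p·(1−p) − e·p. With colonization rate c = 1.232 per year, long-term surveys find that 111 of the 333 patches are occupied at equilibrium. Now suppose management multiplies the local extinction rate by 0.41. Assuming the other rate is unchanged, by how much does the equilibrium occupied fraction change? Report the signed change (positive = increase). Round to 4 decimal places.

Observed p* = 111/333 = 0.33333.
Balance c(1−p*) = e gives e = 1.232×(1 − 0.33333) = 0.82134.
New p* = 1 − e/c = 1 − 0.33675/1.23200 = 0.72666.
Δp* = 0.72666 − 0.33333 = +0.39333.

0.3933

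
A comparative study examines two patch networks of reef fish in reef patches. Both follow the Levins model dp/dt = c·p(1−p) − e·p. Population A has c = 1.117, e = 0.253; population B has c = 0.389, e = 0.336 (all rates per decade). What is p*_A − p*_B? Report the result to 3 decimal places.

0.637

A: p*_A = 1 − 0.253/1.117 = 0.7735.
B: p*_B = 1 − 0.336/0.389 = 0.1362.
p*_A − p*_B = 0.7735 − 0.1362 = 0.6373.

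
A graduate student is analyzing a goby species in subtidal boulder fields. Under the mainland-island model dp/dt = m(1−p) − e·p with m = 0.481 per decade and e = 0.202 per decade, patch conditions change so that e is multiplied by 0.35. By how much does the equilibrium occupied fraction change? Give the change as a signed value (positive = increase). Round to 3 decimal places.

0.168

Before: p* = 0.481/(0.481+0.202) = 0.7042.
After: m = 0.481, e = 0.0707; p* = 0.481/0.5517 = 0.8719.
Δp* = 0.8719 − 0.7042 = +0.1676.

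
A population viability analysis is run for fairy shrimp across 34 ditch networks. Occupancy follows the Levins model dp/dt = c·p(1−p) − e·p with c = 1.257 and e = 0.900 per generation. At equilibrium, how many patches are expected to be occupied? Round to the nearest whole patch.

p* = 1 − e/c = 1 − 0.900/1.257 = 0.2840.
Expected occupied patches = N × p* = 34 × 0.2840 = 9.66 ≈ 10.

10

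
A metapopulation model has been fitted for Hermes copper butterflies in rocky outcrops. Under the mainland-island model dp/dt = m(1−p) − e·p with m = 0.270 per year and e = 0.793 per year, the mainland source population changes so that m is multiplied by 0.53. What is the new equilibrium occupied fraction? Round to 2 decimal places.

Before: p* = 0.270/(0.270+0.793) = 0.2540.
After: m = 0.1431, e = 0.793; p* = 0.1431/0.9361 = 0.1529.

0.15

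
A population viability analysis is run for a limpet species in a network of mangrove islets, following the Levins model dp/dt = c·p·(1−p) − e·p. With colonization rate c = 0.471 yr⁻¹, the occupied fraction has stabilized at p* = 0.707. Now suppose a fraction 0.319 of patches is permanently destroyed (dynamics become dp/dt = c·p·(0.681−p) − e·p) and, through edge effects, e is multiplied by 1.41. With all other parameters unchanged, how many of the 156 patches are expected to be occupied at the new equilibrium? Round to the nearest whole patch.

Balance c(1−p*) = e gives e = 0.471×(1 − 0.70700) = 0.13800.
New p* = 0.681 − e/c = 0.681 − 0.19458/0.47100 = 0.26788.
Expected occupied = 156 × 0.26788 = 41.79 ≈ 42.

42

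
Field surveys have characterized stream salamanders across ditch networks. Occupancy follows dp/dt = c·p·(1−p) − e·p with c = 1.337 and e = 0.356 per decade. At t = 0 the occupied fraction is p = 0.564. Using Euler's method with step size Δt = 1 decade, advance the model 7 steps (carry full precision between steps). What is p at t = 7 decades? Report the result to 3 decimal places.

0.734

Update rule: p ← p + [c·p·(1−p) − e·p]·Δt with Δt = 1.
p: 0.56400 → 0.69199  (Δp = +0.12799)
p: 0.69199 → 0.73061  (Δp = +0.03862)
p: 0.73061 → 0.73366  (Δp = +0.00305)
p: 0.73366 → 0.73373  (Δp = +0.00007)
p: 0.73373 → 0.73373  (Δp = +0.00000)
p: 0.73373 → 0.73373  (Δp = +0.00000)
p: 0.73373 → 0.73373  (Δp = +0.00000)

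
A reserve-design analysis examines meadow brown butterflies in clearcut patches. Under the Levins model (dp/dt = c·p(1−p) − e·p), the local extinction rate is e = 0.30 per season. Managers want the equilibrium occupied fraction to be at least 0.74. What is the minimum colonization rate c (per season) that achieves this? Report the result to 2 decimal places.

1.15

p* = 1 − e/c ≥ 0.74 requires e/c ≤ 0.2600, i.e. c ≥ e/0.2600.
c_min = 0.30/0.2600 = 1.1538.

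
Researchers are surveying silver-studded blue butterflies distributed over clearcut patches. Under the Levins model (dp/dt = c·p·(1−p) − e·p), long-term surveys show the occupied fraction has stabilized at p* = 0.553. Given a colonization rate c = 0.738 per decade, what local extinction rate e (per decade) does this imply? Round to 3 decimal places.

0.330

At equilibrium c(1−p*) = e.
e = 0.738 × (1 − 0.553) = 0.738 × 0.4470 = 0.3299.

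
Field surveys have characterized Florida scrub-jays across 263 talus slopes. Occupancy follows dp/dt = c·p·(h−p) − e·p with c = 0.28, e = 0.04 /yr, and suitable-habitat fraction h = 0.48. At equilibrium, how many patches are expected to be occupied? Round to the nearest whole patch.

89

p* = h − e/c = 0.48 − 0.1429 = 0.3371.
Expected occupied patches = N × p* = 263 × 0.3371 = 88.67 ≈ 89.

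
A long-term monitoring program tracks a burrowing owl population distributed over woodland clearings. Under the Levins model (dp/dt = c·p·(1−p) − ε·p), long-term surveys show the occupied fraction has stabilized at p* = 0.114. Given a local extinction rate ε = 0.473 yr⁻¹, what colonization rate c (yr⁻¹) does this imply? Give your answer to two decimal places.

0.53

At equilibrium c(1−p*) = ε, so c = ε/(1−p*).
c = 0.473/(1 − 0.114) = 0.473/0.8860 = 0.5339.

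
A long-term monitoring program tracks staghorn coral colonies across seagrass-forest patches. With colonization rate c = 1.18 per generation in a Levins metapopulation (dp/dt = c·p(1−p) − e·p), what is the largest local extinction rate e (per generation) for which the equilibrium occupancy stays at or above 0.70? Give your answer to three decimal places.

0.354

1 − e/c ≥ 0.70 ⇒ e ≤ c(1 − 0.70) = 1.18 × 0.3000.
e_max = 0.3540.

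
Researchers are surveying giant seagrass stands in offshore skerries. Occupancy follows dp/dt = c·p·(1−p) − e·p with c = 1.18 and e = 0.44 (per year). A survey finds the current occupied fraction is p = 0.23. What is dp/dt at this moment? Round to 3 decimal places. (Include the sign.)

0.108

Colonization term: c·p·(1−p) = 1.18×0.23×0.7700 = 0.20898.
Extinction term: e·p = 0.10120.
dp/dt = 0.20898 − 0.10120 = 0.10778.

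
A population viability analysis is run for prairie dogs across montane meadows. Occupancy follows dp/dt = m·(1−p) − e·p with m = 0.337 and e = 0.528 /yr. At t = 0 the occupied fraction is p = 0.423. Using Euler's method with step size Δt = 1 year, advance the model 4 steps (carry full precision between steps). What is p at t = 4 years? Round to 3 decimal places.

Update rule: p ← p + [m·(1−p) − e·p]·Δt with Δt = 1.
step 1: Δp = -0.02890, p = 0.39410
step 2: Δp = -0.00390, p = 0.39020
step 3: Δp = -0.00053, p = 0.38968
step 4: Δp = -0.00007, p = 0.38961

0.390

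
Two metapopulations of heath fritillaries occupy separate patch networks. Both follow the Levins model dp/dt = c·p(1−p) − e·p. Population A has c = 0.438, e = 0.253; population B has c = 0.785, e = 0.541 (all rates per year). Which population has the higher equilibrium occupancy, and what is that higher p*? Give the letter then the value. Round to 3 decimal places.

A, 0.422

A: p*_A = 1 − 0.253/0.438 = 0.4224.
B: p*_B = 1 − 0.541/0.785 = 0.3108.
A is higher at 0.4224.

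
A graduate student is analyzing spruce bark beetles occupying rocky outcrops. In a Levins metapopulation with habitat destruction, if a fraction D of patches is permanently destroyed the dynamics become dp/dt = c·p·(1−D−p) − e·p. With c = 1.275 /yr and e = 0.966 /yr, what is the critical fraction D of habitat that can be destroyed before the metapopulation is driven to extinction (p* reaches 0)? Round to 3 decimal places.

0.242

The nontrivial equilibrium is p* = (1−D) − e/c; extinction occurs when this hits zero.
So D_crit = 1 − e/c = 1 − 0.966/1.275 = 1 − 0.7576 = 0.2424.
Note this equals the original equilibrium occupancy — the Levins extinction-debt result.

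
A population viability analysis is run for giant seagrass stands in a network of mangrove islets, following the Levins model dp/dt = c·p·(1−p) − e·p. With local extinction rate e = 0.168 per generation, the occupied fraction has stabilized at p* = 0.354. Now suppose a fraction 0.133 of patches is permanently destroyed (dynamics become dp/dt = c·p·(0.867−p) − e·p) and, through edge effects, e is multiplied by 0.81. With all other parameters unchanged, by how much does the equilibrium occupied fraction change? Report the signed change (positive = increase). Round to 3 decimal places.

-0.010

Balance c(1−p*) = e gives c = e/(1 − 0.35400) = 0.168/0.64600 = 0.26006.
New p* = 0.867 − e/c = 0.867 − 0.13608/0.26006 = 0.34374.
Δp* = 0.34374 − 0.35400 = -0.01026.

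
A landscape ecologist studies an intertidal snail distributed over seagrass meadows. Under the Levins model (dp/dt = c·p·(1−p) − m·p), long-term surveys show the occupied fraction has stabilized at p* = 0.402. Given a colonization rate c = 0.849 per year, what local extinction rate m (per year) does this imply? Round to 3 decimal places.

At equilibrium c(1−p*) = m.
m = 0.849 × (1 − 0.402) = 0.849 × 0.5980 = 0.5077.

0.508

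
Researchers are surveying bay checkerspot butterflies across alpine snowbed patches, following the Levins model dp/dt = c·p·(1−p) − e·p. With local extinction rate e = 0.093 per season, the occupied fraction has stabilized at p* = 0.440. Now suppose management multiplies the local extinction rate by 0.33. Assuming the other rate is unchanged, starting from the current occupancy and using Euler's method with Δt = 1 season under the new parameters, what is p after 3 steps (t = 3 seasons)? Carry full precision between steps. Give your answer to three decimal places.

Balance c(1−p*) = e gives c = e/(1 − 0.44000) = 0.093/0.56000 = 0.16607.
Starting from p₀ = 0.44000; update p ← p + (dp/dt)·Δt with the new parameters.
  1  |  dp/dt·Δt = +0.027416  |  p_1 = 0.467416
  2  |  dp/dt·Δt = +0.026997  |  p_2 = 0.494413
  3  |  dp/dt·Δt = +0.026339  |  p_3 = 0.520752

0.521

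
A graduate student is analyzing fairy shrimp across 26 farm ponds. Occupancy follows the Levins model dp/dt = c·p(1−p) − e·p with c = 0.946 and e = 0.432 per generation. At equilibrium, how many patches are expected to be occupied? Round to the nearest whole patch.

14

p* = 1 − e/c = 1 − 0.432/0.946 = 0.5433.
Expected occupied patches = N × p* = 26 × 0.5433 = 14.13 ≈ 14.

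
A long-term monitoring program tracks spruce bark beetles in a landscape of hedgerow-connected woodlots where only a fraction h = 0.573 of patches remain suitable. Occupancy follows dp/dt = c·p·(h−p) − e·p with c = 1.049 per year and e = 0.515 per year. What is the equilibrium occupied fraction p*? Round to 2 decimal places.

Setting dp/dt = 0 and dividing by p* gives c·(h−p*) = e.
So p* = h − e/c = 0.573 − 0.515/1.049 = 0.573 − 0.4909 = 0.0821.

0.08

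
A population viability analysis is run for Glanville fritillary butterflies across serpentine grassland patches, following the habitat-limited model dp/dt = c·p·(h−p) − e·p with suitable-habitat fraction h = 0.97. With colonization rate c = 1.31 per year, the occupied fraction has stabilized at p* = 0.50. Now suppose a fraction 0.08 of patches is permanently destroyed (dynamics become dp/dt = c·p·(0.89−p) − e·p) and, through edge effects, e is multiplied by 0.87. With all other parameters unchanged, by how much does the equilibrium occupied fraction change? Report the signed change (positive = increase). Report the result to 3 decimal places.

-0.019

Balance c(h−p*) = e gives e = 1.31×(0.97 − 0.50000) = 0.61570.
New p* = 0.89 − e/c = 0.89 − 0.53566/1.31000 = 0.48110.
Δp* = 0.48110 − 0.50000 = -0.01890.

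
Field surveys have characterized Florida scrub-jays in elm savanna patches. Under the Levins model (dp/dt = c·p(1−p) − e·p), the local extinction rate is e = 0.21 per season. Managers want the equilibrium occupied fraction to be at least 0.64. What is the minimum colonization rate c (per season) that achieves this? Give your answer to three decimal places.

p* = 1 − e/c ≥ 0.64 requires e/c ≤ 0.3600, i.e. c ≥ e/0.3600.
c_min = 0.21/0.3600 = 0.5833.

0.583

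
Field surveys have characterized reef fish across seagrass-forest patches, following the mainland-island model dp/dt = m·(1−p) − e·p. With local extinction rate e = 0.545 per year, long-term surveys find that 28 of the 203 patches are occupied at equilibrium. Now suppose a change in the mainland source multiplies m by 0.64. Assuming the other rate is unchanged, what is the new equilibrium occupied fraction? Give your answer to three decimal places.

Observed p* = 28/203 = 0.13793.
Balance m(1−p*) = e·p* gives m = e·p*/(1−p*) = 0.545×0.13793/0.86207 = 0.08720.
New p* = m/(m+e) = 0.05581/(0.05581+0.54500) = 0.09289.

0.093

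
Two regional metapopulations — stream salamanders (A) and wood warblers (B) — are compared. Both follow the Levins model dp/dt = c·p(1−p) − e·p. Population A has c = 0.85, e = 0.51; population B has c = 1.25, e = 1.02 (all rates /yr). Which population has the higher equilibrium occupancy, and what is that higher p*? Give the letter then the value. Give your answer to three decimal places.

A: p*_A = 1 − 0.51/0.85 = 0.4000.
B: p*_B = 1 − 1.02/1.25 = 0.1840.
A is higher at 0.4000.

A, 0.400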